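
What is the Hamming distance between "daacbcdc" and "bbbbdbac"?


Comparing "daacbcdc" and "bbbbdbac" position by position:
  Position 0: 'd' vs 'b' => differ
  Position 1: 'a' vs 'b' => differ
  Position 2: 'a' vs 'b' => differ
  Position 3: 'c' vs 'b' => differ
  Position 4: 'b' vs 'd' => differ
  Position 5: 'c' vs 'b' => differ
  Position 6: 'd' vs 'a' => differ
  Position 7: 'c' vs 'c' => same
Total differences (Hamming distance): 7

7


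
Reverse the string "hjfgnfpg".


Input: hjfgnfpg
Reading characters right to left:
  Position 7: 'g'
  Position 6: 'p'
  Position 5: 'f'
  Position 4: 'n'
  Position 3: 'g'
  Position 2: 'f'
  Position 1: 'j'
  Position 0: 'h'
Reversed: gpfngfjh

gpfngfjh


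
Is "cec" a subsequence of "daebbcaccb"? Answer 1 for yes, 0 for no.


Check if "cec" is a subsequence of "daebbcaccb"
Greedy scan:
  Position 0 ('d'): no match needed
  Position 1 ('a'): no match needed
  Position 2 ('e'): no match needed
  Position 3 ('b'): no match needed
  Position 4 ('b'): no match needed
  Position 5 ('c'): matches sub[0] = 'c'
  Position 6 ('a'): no match needed
  Position 7 ('c'): no match needed
  Position 8 ('c'): no match needed
  Position 9 ('b'): no match needed
Only matched 1/3 characters => not a subsequence

0


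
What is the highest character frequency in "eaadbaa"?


Input: eaadbaa
Character counts:
  'a': 4
  'b': 1
  'd': 1
  'e': 1
Maximum frequency: 4

4


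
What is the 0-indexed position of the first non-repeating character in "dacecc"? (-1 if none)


Input: dacecc
Character frequencies:
  'a': 1
  'c': 3
  'd': 1
  'e': 1
Scanning left to right for freq == 1:
  Position 0 ('d'): unique! => answer = 0

0


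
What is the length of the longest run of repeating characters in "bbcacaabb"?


Input: "bbcacaabb"
Scanning for longest run:
  Position 1 ('b'): continues run of 'b', length=2
  Position 2 ('c'): new char, reset run to 1
  Position 3 ('a'): new char, reset run to 1
  Position 4 ('c'): new char, reset run to 1
  Position 5 ('a'): new char, reset run to 1
  Position 6 ('a'): continues run of 'a', length=2
  Position 7 ('b'): new char, reset run to 1
  Position 8 ('b'): continues run of 'b', length=2
Longest run: 'b' with length 2

2


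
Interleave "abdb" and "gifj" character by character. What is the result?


Interleaving "abdb" and "gifj":
  Position 0: 'a' from first, 'g' from second => "ag"
  Position 1: 'b' from first, 'i' from second => "bi"
  Position 2: 'd' from first, 'f' from second => "df"
  Position 3: 'b' from first, 'j' from second => "bj"
Result: agbidfbj

agbidfbj


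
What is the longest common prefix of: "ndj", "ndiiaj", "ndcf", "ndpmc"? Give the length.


Words: ndj, ndiiaj, ndcf, ndpmc
  Position 0: all 'n' => match
  Position 1: all 'd' => match
  Position 2: ('j', 'i', 'c', 'p') => mismatch, stop
LCP = "nd" (length 2)

2


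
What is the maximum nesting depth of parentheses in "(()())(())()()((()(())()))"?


Input: "(()())(())()()((()(())()))"
Tracking depth:
  Position 0 '(': depth becomes 1
  Position 1 '(': depth becomes 2
  Position 2 ')': depth becomes 1
  Position 3 '(': depth becomes 2
  Position 4 ')': depth becomes 1
  Position 5 ')': depth becomes 0
  Position 6 '(': depth becomes 1
  Position 7 '(': depth becomes 2
  Position 8 ')': depth becomes 1
  Position 9 ')': depth becomes 0
  Position 10 '(': depth becomes 1
  Position 11 ')': depth becomes 0
  Position 12 '(': depth becomes 1
  Position 13 ')': depth becomes 0
  Position 14 '(': depth becomes 1
  Position 15 '(': depth becomes 2
  Position 16 '(': depth becomes 3
  Position 17 ')': depth becomes 2
  Position 18 '(': depth becomes 3
  Position 19 '(': depth becomes 4
  Position 20 ')': depth becomes 3
  Position 21 ')': depth becomes 2
  Position 22 '(': depth becomes 3
  Position 23 ')': depth becomes 2
  Position 24 ')': depth becomes 1
  Position 25 ')': depth becomes 0
Maximum depth reached: 4

4


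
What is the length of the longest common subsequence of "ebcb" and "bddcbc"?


LCS of "ebcb" and "bddcbc"
DP table:
           b    d    d    c    b    c
      0    0    0    0    0    0    0
  e   0    0    0    0    0    0    0
  b   0    1    1    1    1    1    1
  c   0    1    1    1    2    2    2
  b   0    1    1    1    2    3    3
LCS length = dp[4][6] = 3

3


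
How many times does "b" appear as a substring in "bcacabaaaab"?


Searching for "b" in "bcacabaaaab"
Scanning each position:
  Position 0: "b" => MATCH
  Position 1: "c" => no
  Position 2: "a" => no
  Position 3: "c" => no
  Position 4: "a" => no
  Position 5: "b" => MATCH
  Position 6: "a" => no
  Position 7: "a" => no
  Position 8: "a" => no
  Position 9: "a" => no
  Position 10: "b" => MATCH
Total occurrences: 3

3


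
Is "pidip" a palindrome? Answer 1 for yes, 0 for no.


Input: pidip
Reversed: pidip
  Compare pos 0 ('p') with pos 4 ('p'): match
  Compare pos 1 ('i') with pos 3 ('i'): match
Result: palindrome

1


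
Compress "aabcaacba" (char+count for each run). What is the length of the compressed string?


Input: aabcaacba
Runs:
  'a' x 2 => "a2"
  'b' x 1 => "b1"
  'c' x 1 => "c1"
  'a' x 2 => "a2"
  'c' x 1 => "c1"
  'b' x 1 => "b1"
  'a' x 1 => "a1"
Compressed: "a2b1c1a2c1b1a1"
Compressed length: 14

14


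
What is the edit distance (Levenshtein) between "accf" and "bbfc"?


Computing edit distance: "accf" -> "bbfc"
DP table:
           b    b    f    c
      0    1    2    3    4
  a   1    1    2    3    4
  c   2    2    2    3    3
  c   3    3    3    3    3
  f   4    4    4    3    4
Edit distance = dp[4][4] = 4

4


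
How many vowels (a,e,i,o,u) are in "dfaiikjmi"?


Input: dfaiikjmi
Checking each character:
  'd' at position 0: consonant
  'f' at position 1: consonant
  'a' at position 2: vowel (running total: 1)
  'i' at position 3: vowel (running total: 2)
  'i' at position 4: vowel (running total: 3)
  'k' at position 5: consonant
  'j' at position 6: consonant
  'm' at position 7: consonant
  'i' at position 8: vowel (running total: 4)
Total vowels: 4

4


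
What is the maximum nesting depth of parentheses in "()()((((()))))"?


Input: "()()((((()))))"
Tracking depth:
  Position 0 '(': depth becomes 1
  Position 1 ')': depth becomes 0
  Position 2 '(': depth becomes 1
  Position 3 ')': depth becomes 0
  Position 4 '(': depth becomes 1
  Position 5 '(': depth becomes 2
  Position 6 '(': depth becomes 3
  Position 7 '(': depth becomes 4
  Position 8 '(': depth becomes 5
  Position 9 ')': depth becomes 4
  Position 10 ')': depth becomes 3
  Position 11 ')': depth becomes 2
  Position 12 ')': depth becomes 1
  Position 13 ')': depth becomes 0
Maximum depth reached: 5

5


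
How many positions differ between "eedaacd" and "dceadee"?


Comparing "eedaacd" and "dceadee" position by position:
  Position 0: 'e' vs 'd' => DIFFER
  Position 1: 'e' vs 'c' => DIFFER
  Position 2: 'd' vs 'e' => DIFFER
  Position 3: 'a' vs 'a' => same
  Position 4: 'a' vs 'd' => DIFFER
  Position 5: 'c' vs 'e' => DIFFER
  Position 6: 'd' vs 'e' => DIFFER
Positions that differ: 6

6


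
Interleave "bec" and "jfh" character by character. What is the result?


Interleaving "bec" and "jfh":
  Position 0: 'b' from first, 'j' from second => "bj"
  Position 1: 'e' from first, 'f' from second => "ef"
  Position 2: 'c' from first, 'h' from second => "ch"
Result: bjefch

bjefch


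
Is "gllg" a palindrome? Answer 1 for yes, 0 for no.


Input: gllg
Reversed: gllg
  Compare pos 0 ('g') with pos 3 ('g'): match
  Compare pos 1 ('l') with pos 2 ('l'): match
Result: palindrome

1


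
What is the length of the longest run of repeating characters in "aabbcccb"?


Input: "aabbcccb"
Scanning for longest run:
  Position 1 ('a'): continues run of 'a', length=2
  Position 2 ('b'): new char, reset run to 1
  Position 3 ('b'): continues run of 'b', length=2
  Position 4 ('c'): new char, reset run to 1
  Position 5 ('c'): continues run of 'c', length=2
  Position 6 ('c'): continues run of 'c', length=3
  Position 7 ('b'): new char, reset run to 1
Longest run: 'c' with length 3

3


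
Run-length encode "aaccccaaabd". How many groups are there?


Input: aaccccaaabd
Scanning for consecutive runs:
  Group 1: 'a' x 2 (positions 0-1)
  Group 2: 'c' x 4 (positions 2-5)
  Group 3: 'a' x 3 (positions 6-8)
  Group 4: 'b' x 1 (positions 9-9)
  Group 5: 'd' x 1 (positions 10-10)
Total groups: 5

5


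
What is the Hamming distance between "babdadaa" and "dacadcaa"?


Comparing "babdadaa" and "dacadcaa" position by position:
  Position 0: 'b' vs 'd' => differ
  Position 1: 'a' vs 'a' => same
  Position 2: 'b' vs 'c' => differ
  Position 3: 'd' vs 'a' => differ
  Position 4: 'a' vs 'd' => differ
  Position 5: 'd' vs 'c' => differ
  Position 6: 'a' vs 'a' => same
  Position 7: 'a' vs 'a' => same
Total differences (Hamming distance): 5

5


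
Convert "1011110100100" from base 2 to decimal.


Input: "1011110100100" in base 2
Positional expansion:
  Digit '1' (value 1) x 2^12 = 4096
  Digit '0' (value 0) x 2^11 = 0
  Digit '1' (value 1) x 2^10 = 1024
  Digit '1' (value 1) x 2^9 = 512
  Digit '1' (value 1) x 2^8 = 256
  Digit '1' (value 1) x 2^7 = 128
  Digit '0' (value 0) x 2^6 = 0
  Digit '1' (value 1) x 2^5 = 32
  Digit '0' (value 0) x 2^4 = 0
  Digit '0' (value 0) x 2^3 = 0
  Digit '1' (value 1) x 2^2 = 4
  Digit '0' (value 0) x 2^1 = 0
  Digit '0' (value 0) x 2^0 = 0
Sum = 6052

6052


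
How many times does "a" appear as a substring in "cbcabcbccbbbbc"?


Searching for "a" in "cbcabcbccbbbbc"
Scanning each position:
  Position 0: "c" => no
  Position 1: "b" => no
  Position 2: "c" => no
  Position 3: "a" => MATCH
  Position 4: "b" => no
  Position 5: "c" => no
  Position 6: "b" => no
  Position 7: "c" => no
  Position 8: "c" => no
  Position 9: "b" => no
  Position 10: "b" => no
  Position 11: "b" => no
  Position 12: "b" => no
  Position 13: "c" => no
Total occurrences: 1

1


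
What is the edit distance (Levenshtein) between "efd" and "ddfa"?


Computing edit distance: "efd" -> "ddfa"
DP table:
           d    d    f    a
      0    1    2    3    4
  e   1    1    2    3    4
  f   2    2    2    2    3
  d   3    2    2    3    3
Edit distance = dp[3][4] = 3

3


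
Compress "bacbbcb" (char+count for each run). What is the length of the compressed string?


Input: bacbbcb
Runs:
  'b' x 1 => "b1"
  'a' x 1 => "a1"
  'c' x 1 => "c1"
  'b' x 2 => "b2"
  'c' x 1 => "c1"
  'b' x 1 => "b1"
Compressed: "b1a1c1b2c1b1"
Compressed length: 12

12


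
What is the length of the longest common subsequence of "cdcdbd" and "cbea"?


LCS of "cdcdbd" and "cbea"
DP table:
           c    b    e    a
      0    0    0    0    0
  c   0    1    1    1    1
  d   0    1    1    1    1
  c   0    1    1    1    1
  d   0    1    1    1    1
  b   0    1    2    2    2
  d   0    1    2    2    2
LCS length = dp[6][4] = 2

2


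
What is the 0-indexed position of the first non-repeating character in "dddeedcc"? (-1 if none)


Input: dddeedcc
Character frequencies:
  'c': 2
  'd': 4
  'e': 2
Scanning left to right for freq == 1:
  Position 0 ('d'): freq=4, skip
  Position 1 ('d'): freq=4, skip
  Position 2 ('d'): freq=4, skip
  Position 3 ('e'): freq=2, skip
  Position 4 ('e'): freq=2, skip
  Position 5 ('d'): freq=4, skip
  Position 6 ('c'): freq=2, skip
  Position 7 ('c'): freq=2, skip
  No unique character found => answer = -1

-1


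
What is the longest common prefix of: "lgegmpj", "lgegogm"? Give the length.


Words: lgegmpj, lgegogm
  Position 0: all 'l' => match
  Position 1: all 'g' => match
  Position 2: all 'e' => match
  Position 3: all 'g' => match
  Position 4: ('m', 'o') => mismatch, stop
LCP = "lgeg" (length 4)

4


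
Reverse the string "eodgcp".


Input: eodgcp
Reading characters right to left:
  Position 5: 'p'
  Position 4: 'c'
  Position 3: 'g'
  Position 2: 'd'
  Position 1: 'o'
  Position 0: 'e'
Reversed: pcgdoe

pcgdoe


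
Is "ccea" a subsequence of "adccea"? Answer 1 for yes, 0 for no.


Check if "ccea" is a subsequence of "adccea"
Greedy scan:
  Position 0 ('a'): no match needed
  Position 1 ('d'): no match needed
  Position 2 ('c'): matches sub[0] = 'c'
  Position 3 ('c'): matches sub[1] = 'c'
  Position 4 ('e'): matches sub[2] = 'e'
  Position 5 ('a'): matches sub[3] = 'a'
All 4 characters matched => is a subsequence

1


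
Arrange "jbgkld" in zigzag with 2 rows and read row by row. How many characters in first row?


Zigzag "jbgkld" into 2 rows:
Placing characters:
  'j' => row 0
  'b' => row 1
  'g' => row 0
  'k' => row 1
  'l' => row 0
  'd' => row 1
Rows:
  Row 0: "jgl"
  Row 1: "bkd"
First row length: 3

3


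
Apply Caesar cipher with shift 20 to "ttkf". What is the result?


Caesar cipher: shift "ttkf" by 20
  't' (pos 19) + 20 = pos 13 = 'n'
  't' (pos 19) + 20 = pos 13 = 'n'
  'k' (pos 10) + 20 = pos 4 = 'e'
  'f' (pos 5) + 20 = pos 25 = 'z'
Result: nnez

nnez


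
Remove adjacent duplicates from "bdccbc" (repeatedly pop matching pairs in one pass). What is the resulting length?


Input: bdccbc
Stack-based adjacent duplicate removal:
  Read 'b': push. Stack: b
  Read 'd': push. Stack: bd
  Read 'c': push. Stack: bdc
  Read 'c': matches stack top 'c' => pop. Stack: bd
  Read 'b': push. Stack: bdb
  Read 'c': push. Stack: bdbc
Final stack: "bdbc" (length 4)

4


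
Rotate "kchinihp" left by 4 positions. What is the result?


Input: "kchinihp", rotate left by 4
First 4 characters: "kchi"
Remaining characters: "nihp"
Concatenate remaining + first: "nihp" + "kchi" = "nihpkchi"

nihpkchi


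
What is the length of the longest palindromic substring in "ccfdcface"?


Input: "ccfdcface"
Checking substrings for palindromes:
  [0:2] "cc" (len 2) => palindrome
Longest palindromic substring: "cc" with length 2

2


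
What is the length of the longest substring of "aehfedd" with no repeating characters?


Input: "aehfedd"
Sliding window (track last position of each char):
  Position 0 ('a'): window [0,0] length 1 -- new best
  Position 1 ('e'): window [0,1] length 2 -- new best
  Position 2 ('h'): window [0,2] length 3 -- new best
  Position 3 ('f'): window [0,3] length 4 -- new best
  Position 4 ('e'): repeat (last at 1), move window start to 2
  Position 4 ('e'): window [2,4] length 3
  Position 5 ('d'): window [2,5] length 4
  Position 6 ('d'): repeat (last at 5), move window start to 6
  Position 6 ('d'): window [6,6] length 1
Longest substring with no repeats: "aehf" with length 4

4


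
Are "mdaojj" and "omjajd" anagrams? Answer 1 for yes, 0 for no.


Strings: "mdaojj", "omjajd"
Sorted first:  adjjmo
Sorted second: adjjmo
Sorted forms match => anagrams

1


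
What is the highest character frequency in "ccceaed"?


Input: ccceaed
Character counts:
  'a': 1
  'c': 3
  'd': 1
  'e': 2
Maximum frequency: 3

3


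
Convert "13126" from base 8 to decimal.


Input: "13126" in base 8
Positional expansion:
  Digit '1' (value 1) x 8^4 = 4096
  Digit '3' (value 3) x 8^3 = 1536
  Digit '1' (value 1) x 8^2 = 64
  Digit '2' (value 2) x 8^1 = 16
  Digit '6' (value 6) x 8^0 = 6
Sum = 5718

5718


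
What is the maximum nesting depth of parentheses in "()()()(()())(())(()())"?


Input: "()()()(()())(())(()())"
Tracking depth:
  Position 0 '(': depth becomes 1
  Position 1 ')': depth becomes 0
  Position 2 '(': depth becomes 1
  Position 3 ')': depth becomes 0
  Position 4 '(': depth becomes 1
  Position 5 ')': depth becomes 0
  Position 6 '(': depth becomes 1
  Position 7 '(': depth becomes 2
  Position 8 ')': depth becomes 1
  Position 9 '(': depth becomes 2
  Position 10 ')': depth becomes 1
  Position 11 ')': depth becomes 0
  Position 12 '(': depth becomes 1
  Position 13 '(': depth becomes 2
  Position 14 ')': depth becomes 1
  Position 15 ')': depth becomes 0
  Position 16 '(': depth becomes 1
  Position 17 '(': depth becomes 2
  Position 18 ')': depth becomes 1
  Position 19 '(': depth becomes 2
  Position 20 ')': depth becomes 1
  Position 21 ')': depth becomes 0
Maximum depth reached: 2

2


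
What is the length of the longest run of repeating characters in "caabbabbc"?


Input: "caabbabbc"
Scanning for longest run:
  Position 1 ('a'): new char, reset run to 1
  Position 2 ('a'): continues run of 'a', length=2
  Position 3 ('b'): new char, reset run to 1
  Position 4 ('b'): continues run of 'b', length=2
  Position 5 ('a'): new char, reset run to 1
  Position 6 ('b'): new char, reset run to 1
  Position 7 ('b'): continues run of 'b', length=2
  Position 8 ('c'): new char, reset run to 1
Longest run: 'a' with length 2

2


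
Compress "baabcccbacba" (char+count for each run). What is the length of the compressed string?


Input: baabcccbacba
Runs:
  'b' x 1 => "b1"
  'a' x 2 => "a2"
  'b' x 1 => "b1"
  'c' x 3 => "c3"
  'b' x 1 => "b1"
  'a' x 1 => "a1"
  'c' x 1 => "c1"
  'b' x 1 => "b1"
  'a' x 1 => "a1"
Compressed: "b1a2b1c3b1a1c1b1a1"
Compressed length: 18

18


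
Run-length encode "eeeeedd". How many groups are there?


Input: eeeeedd
Scanning for consecutive runs:
  Group 1: 'e' x 5 (positions 0-4)
  Group 2: 'd' x 2 (positions 5-6)
Total groups: 2

2


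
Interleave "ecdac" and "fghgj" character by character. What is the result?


Interleaving "ecdac" and "fghgj":
  Position 0: 'e' from first, 'f' from second => "ef"
  Position 1: 'c' from first, 'g' from second => "cg"
  Position 2: 'd' from first, 'h' from second => "dh"
  Position 3: 'a' from first, 'g' from second => "ag"
  Position 4: 'c' from first, 'j' from second => "cj"
Result: efcgdhagcj

efcgdhagcj


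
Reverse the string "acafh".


Input: acafh
Reading characters right to left:
  Position 4: 'h'
  Position 3: 'f'
  Position 2: 'a'
  Position 1: 'c'
  Position 0: 'a'
Reversed: hfaca

hfaca


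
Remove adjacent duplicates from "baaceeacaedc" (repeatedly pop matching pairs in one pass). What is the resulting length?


Input: baaceeacaedc
Stack-based adjacent duplicate removal:
  Read 'b': push. Stack: b
  Read 'a': push. Stack: ba
  Read 'a': matches stack top 'a' => pop. Stack: b
  Read 'c': push. Stack: bc
  Read 'e': push. Stack: bce
  Read 'e': matches stack top 'e' => pop. Stack: bc
  Read 'a': push. Stack: bca
  Read 'c': push. Stack: bcac
  Read 'a': push. Stack: bcaca
  Read 'e': push. Stack: bcacae
  Read 'd': push. Stack: bcacaed
  Read 'c': push. Stack: bcacaedc
Final stack: "bcacaedc" (length 8)

8


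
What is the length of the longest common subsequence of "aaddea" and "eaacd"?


LCS of "aaddea" and "eaacd"
DP table:
           e    a    a    c    d
      0    0    0    0    0    0
  a   0    0    1    1    1    1
  a   0    0    1    2    2    2
  d   0    0    1    2    2    3
  d   0    0    1    2    2    3
  e   0    1    1    2    2    3
  a   0    1    2    2    2    3
LCS length = dp[6][5] = 3

3


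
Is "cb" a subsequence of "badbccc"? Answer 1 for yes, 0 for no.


Check if "cb" is a subsequence of "badbccc"
Greedy scan:
  Position 0 ('b'): no match needed
  Position 1 ('a'): no match needed
  Position 2 ('d'): no match needed
  Position 3 ('b'): no match needed
  Position 4 ('c'): matches sub[0] = 'c'
  Position 5 ('c'): no match needed
  Position 6 ('c'): no match needed
Only matched 1/2 characters => not a subsequence

0


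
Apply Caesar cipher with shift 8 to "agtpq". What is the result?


Caesar cipher: shift "agtpq" by 8
  'a' (pos 0) + 8 = pos 8 = 'i'
  'g' (pos 6) + 8 = pos 14 = 'o'
  't' (pos 19) + 8 = pos 1 = 'b'
  'p' (pos 15) + 8 = pos 23 = 'x'
  'q' (pos 16) + 8 = pos 24 = 'y'
Result: iobxy

iobxy


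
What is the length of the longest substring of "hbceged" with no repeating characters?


Input: "hbceged"
Sliding window (track last position of each char):
  Position 0 ('h'): window [0,0] length 1 -- new best
  Position 1 ('b'): window [0,1] length 2 -- new best
  Position 2 ('c'): window [0,2] length 3 -- new best
  Position 3 ('e'): window [0,3] length 4 -- new best
  Position 4 ('g'): window [0,4] length 5 -- new best
  Position 5 ('e'): repeat (last at 3), move window start to 4
  Position 5 ('e'): window [4,5] length 2
  Position 6 ('d'): window [4,6] length 3
Longest substring with no repeats: "hbceg" with length 5

5


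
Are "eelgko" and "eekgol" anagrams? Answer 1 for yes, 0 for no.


Strings: "eelgko", "eekgol"
Sorted first:  eegklo
Sorted second: eegklo
Sorted forms match => anagrams

1


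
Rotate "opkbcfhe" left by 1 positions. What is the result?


Input: "opkbcfhe", rotate left by 1
First 1 characters: "o"
Remaining characters: "pkbcfhe"
Concatenate remaining + first: "pkbcfhe" + "o" = "pkbcfheo"

pkbcfheo


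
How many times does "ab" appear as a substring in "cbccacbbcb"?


Searching for "ab" in "cbccacbbcb"
Scanning each position:
  Position 0: "cb" => no
  Position 1: "bc" => no
  Position 2: "cc" => no
  Position 3: "ca" => no
  Position 4: "ac" => no
  Position 5: "cb" => no
  Position 6: "bb" => no
  Position 7: "bc" => no
  Position 8: "cb" => no
Total occurrences: 0

0


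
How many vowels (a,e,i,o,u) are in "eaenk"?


Input: eaenk
Checking each character:
  'e' at position 0: vowel (running total: 1)
  'a' at position 1: vowel (running total: 2)
  'e' at position 2: vowel (running total: 3)
  'n' at position 3: consonant
  'k' at position 4: consonant
Total vowels: 3

3


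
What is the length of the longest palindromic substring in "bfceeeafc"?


Input: "bfceeeafc"
Checking substrings for palindromes:
  [3:6] "eee" (len 3) => palindrome
  [3:5] "ee" (len 2) => palindrome
  [4:6] "ee" (len 2) => palindrome
Longest palindromic substring: "eee" with length 3

3


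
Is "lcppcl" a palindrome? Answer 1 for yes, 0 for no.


Input: lcppcl
Reversed: lcppcl
  Compare pos 0 ('l') with pos 5 ('l'): match
  Compare pos 1 ('c') with pos 4 ('c'): match
  Compare pos 2 ('p') with pos 3 ('p'): match
Result: palindrome

1


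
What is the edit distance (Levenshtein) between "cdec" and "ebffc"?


Computing edit distance: "cdec" -> "ebffc"
DP table:
           e    b    f    f    c
      0    1    2    3    4    5
  c   1    1    2    3    4    4
  d   2    2    2    3    4    5
  e   3    2    3    3    4    5
  c   4    3    3    4    4    4
Edit distance = dp[4][5] = 4

4


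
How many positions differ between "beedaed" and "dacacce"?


Comparing "beedaed" and "dacacce" position by position:
  Position 0: 'b' vs 'd' => DIFFER
  Position 1: 'e' vs 'a' => DIFFER
  Position 2: 'e' vs 'c' => DIFFER
  Position 3: 'd' vs 'a' => DIFFER
  Position 4: 'a' vs 'c' => DIFFER
  Position 5: 'e' vs 'c' => DIFFER
  Position 6: 'd' vs 'e' => DIFFER
Positions that differ: 7

7


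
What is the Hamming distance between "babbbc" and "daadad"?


Comparing "babbbc" and "daadad" position by position:
  Position 0: 'b' vs 'd' => differ
  Position 1: 'a' vs 'a' => same
  Position 2: 'b' vs 'a' => differ
  Position 3: 'b' vs 'd' => differ
  Position 4: 'b' vs 'a' => differ
  Position 5: 'c' vs 'd' => differ
Total differences (Hamming distance): 5

5


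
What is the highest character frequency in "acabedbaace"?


Input: acabedbaace
Character counts:
  'a': 4
  'b': 2
  'c': 2
  'd': 1
  'e': 2
Maximum frequency: 4

4


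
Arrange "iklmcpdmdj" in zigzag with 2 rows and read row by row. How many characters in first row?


Zigzag "iklmcpdmdj" into 2 rows:
Placing characters:
  'i' => row 0
  'k' => row 1
  'l' => row 0
  'm' => row 1
  'c' => row 0
  'p' => row 1
  'd' => row 0
  'm' => row 1
  'd' => row 0
  'j' => row 1
Rows:
  Row 0: "ilcdd"
  Row 1: "kmpmj"
First row length: 5

5


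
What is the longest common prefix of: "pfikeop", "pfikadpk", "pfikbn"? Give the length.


Words: pfikeop, pfikadpk, pfikbn
  Position 0: all 'p' => match
  Position 1: all 'f' => match
  Position 2: all 'i' => match
  Position 3: all 'k' => match
  Position 4: ('e', 'a', 'b') => mismatch, stop
LCP = "pfik" (length 4)

4


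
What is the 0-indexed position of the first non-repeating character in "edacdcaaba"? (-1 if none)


Input: edacdcaaba
Character frequencies:
  'a': 4
  'b': 1
  'c': 2
  'd': 2
  'e': 1
Scanning left to right for freq == 1:
  Position 0 ('e'): unique! => answer = 0

0


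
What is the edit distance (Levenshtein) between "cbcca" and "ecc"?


Computing edit distance: "cbcca" -> "ecc"
DP table:
           e    c    c
      0    1    2    3
  c   1    1    1    2
  b   2    2    2    2
  c   3    3    2    2
  c   4    4    3    2
  a   5    5    4    3
Edit distance = dp[5][3] = 3

3


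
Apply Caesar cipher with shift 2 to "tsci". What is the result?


Caesar cipher: shift "tsci" by 2
  't' (pos 19) + 2 = pos 21 = 'v'
  's' (pos 18) + 2 = pos 20 = 'u'
  'c' (pos 2) + 2 = pos 4 = 'e'
  'i' (pos 8) + 2 = pos 10 = 'k'
Result: vuek

vuek


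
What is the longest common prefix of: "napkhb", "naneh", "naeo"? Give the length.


Words: napkhb, naneh, naeo
  Position 0: all 'n' => match
  Position 1: all 'a' => match
  Position 2: ('p', 'n', 'e') => mismatch, stop
LCP = "na" (length 2)

2


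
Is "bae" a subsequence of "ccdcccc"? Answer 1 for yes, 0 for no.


Check if "bae" is a subsequence of "ccdcccc"
Greedy scan:
  Position 0 ('c'): no match needed
  Position 1 ('c'): no match needed
  Position 2 ('d'): no match needed
  Position 3 ('c'): no match needed
  Position 4 ('c'): no match needed
  Position 5 ('c'): no match needed
  Position 6 ('c'): no match needed
Only matched 0/3 characters => not a subsequence

0


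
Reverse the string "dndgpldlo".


Input: dndgpldlo
Reading characters right to left:
  Position 8: 'o'
  Position 7: 'l'
  Position 6: 'd'
  Position 5: 'l'
  Position 4: 'p'
  Position 3: 'g'
  Position 2: 'd'
  Position 1: 'n'
  Position 0: 'd'
Reversed: oldlpgdnd

oldlpgdnd


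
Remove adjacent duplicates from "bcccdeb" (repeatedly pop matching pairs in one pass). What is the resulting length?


Input: bcccdeb
Stack-based adjacent duplicate removal:
  Read 'b': push. Stack: b
  Read 'c': push. Stack: bc
  Read 'c': matches stack top 'c' => pop. Stack: b
  Read 'c': push. Stack: bc
  Read 'd': push. Stack: bcd
  Read 'e': push. Stack: bcde
  Read 'b': push. Stack: bcdeb
Final stack: "bcdeb" (length 5)

5


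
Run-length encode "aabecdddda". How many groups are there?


Input: aabecdddda
Scanning for consecutive runs:
  Group 1: 'a' x 2 (positions 0-1)
  Group 2: 'b' x 1 (positions 2-2)
  Group 3: 'e' x 1 (positions 3-3)
  Group 4: 'c' x 1 (positions 4-4)
  Group 5: 'd' x 4 (positions 5-8)
  Group 6: 'a' x 1 (positions 9-9)
Total groups: 6

6


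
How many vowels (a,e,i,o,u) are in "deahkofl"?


Input: deahkofl
Checking each character:
  'd' at position 0: consonant
  'e' at position 1: vowel (running total: 1)
  'a' at position 2: vowel (running total: 2)
  'h' at position 3: consonant
  'k' at position 4: consonant
  'o' at position 5: vowel (running total: 3)
  'f' at position 6: consonant
  'l' at position 7: consonant
Total vowels: 3

3


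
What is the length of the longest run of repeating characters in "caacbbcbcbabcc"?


Input: "caacbbcbcbabcc"
Scanning for longest run:
  Position 1 ('a'): new char, reset run to 1
  Position 2 ('a'): continues run of 'a', length=2
  Position 3 ('c'): new char, reset run to 1
  Position 4 ('b'): new char, reset run to 1
  Position 5 ('b'): continues run of 'b', length=2
  Position 6 ('c'): new char, reset run to 1
  Position 7 ('b'): new char, reset run to 1
  Position 8 ('c'): new char, reset run to 1
  Position 9 ('b'): new char, reset run to 1
  Position 10 ('a'): new char, reset run to 1
  Position 11 ('b'): new char, reset run to 1
  Position 12 ('c'): new char, reset run to 1
  Position 13 ('c'): continues run of 'c', length=2
Longest run: 'a' with length 2

2


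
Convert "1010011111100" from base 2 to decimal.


Input: "1010011111100" in base 2
Positional expansion:
  Digit '1' (value 1) x 2^12 = 4096
  Digit '0' (value 0) x 2^11 = 0
  Digit '1' (value 1) x 2^10 = 1024
  Digit '0' (value 0) x 2^9 = 0
  Digit '0' (value 0) x 2^8 = 0
  Digit '1' (value 1) x 2^7 = 128
  Digit '1' (value 1) x 2^6 = 64
  Digit '1' (value 1) x 2^5 = 32
  Digit '1' (value 1) x 2^4 = 16
  Digit '1' (value 1) x 2^3 = 8
  Digit '1' (value 1) x 2^2 = 4
  Digit '0' (value 0) x 2^1 = 0
  Digit '0' (value 0) x 2^0 = 0
Sum = 5372

5372


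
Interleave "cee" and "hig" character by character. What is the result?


Interleaving "cee" and "hig":
  Position 0: 'c' from first, 'h' from second => "ch"
  Position 1: 'e' from first, 'i' from second => "ei"
  Position 2: 'e' from first, 'g' from second => "eg"
Result: cheieg

cheieg


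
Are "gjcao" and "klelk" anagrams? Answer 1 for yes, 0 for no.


Strings: "gjcao", "klelk"
Sorted first:  acgjo
Sorted second: ekkll
Differ at position 0: 'a' vs 'e' => not anagrams

0


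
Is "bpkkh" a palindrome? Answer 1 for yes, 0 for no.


Input: bpkkh
Reversed: hkkpb
  Compare pos 0 ('b') with pos 4 ('h'): MISMATCH
  Compare pos 1 ('p') with pos 3 ('k'): MISMATCH
Result: not a palindrome

0


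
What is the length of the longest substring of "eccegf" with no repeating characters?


Input: "eccegf"
Sliding window (track last position of each char):
  Position 0 ('e'): window [0,0] length 1 -- new best
  Position 1 ('c'): window [0,1] length 2 -- new best
  Position 2 ('c'): repeat (last at 1), move window start to 2
  Position 2 ('c'): window [2,2] length 1
  Position 3 ('e'): window [2,3] length 2
  Position 4 ('g'): window [2,4] length 3 -- new best
  Position 5 ('f'): window [2,5] length 4 -- new best
Longest substring with no repeats: "cegf" with length 4

4


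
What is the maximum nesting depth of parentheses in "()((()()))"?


Input: "()((()()))"
Tracking depth:
  Position 0 '(': depth becomes 1
  Position 1 ')': depth becomes 0
  Position 2 '(': depth becomes 1
  Position 3 '(': depth becomes 2
  Position 4 '(': depth becomes 3
  Position 5 ')': depth becomes 2
  Position 6 '(': depth becomes 3
  Position 7 ')': depth becomes 2
  Position 8 ')': depth becomes 1
  Position 9 ')': depth becomes 0
Maximum depth reached: 3

3


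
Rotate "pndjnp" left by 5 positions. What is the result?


Input: "pndjnp", rotate left by 5
First 5 characters: "pndjn"
Remaining characters: "p"
Concatenate remaining + first: "p" + "pndjn" = "ppndjn"

ppndjn


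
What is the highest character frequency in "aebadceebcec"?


Input: aebadceebcec
Character counts:
  'a': 2
  'b': 2
  'c': 3
  'd': 1
  'e': 4
Maximum frequency: 4

4


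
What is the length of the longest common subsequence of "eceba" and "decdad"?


LCS of "eceba" and "decdad"
DP table:
           d    e    c    d    a    d
      0    0    0    0    0    0    0
  e   0    0    1    1    1    1    1
  c   0    0    1    2    2    2    2
  e   0    0    1    2    2    2    2
  b   0    0    1    2    2    2    2
  a   0    0    1    2    2    3    3
LCS length = dp[5][6] = 3

3


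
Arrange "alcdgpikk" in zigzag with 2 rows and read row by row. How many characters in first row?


Zigzag "alcdgpikk" into 2 rows:
Placing characters:
  'a' => row 0
  'l' => row 1
  'c' => row 0
  'd' => row 1
  'g' => row 0
  'p' => row 1
  'i' => row 0
  'k' => row 1
  'k' => row 0
Rows:
  Row 0: "acgik"
  Row 1: "ldpk"
First row length: 5

5


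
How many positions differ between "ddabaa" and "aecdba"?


Comparing "ddabaa" and "aecdba" position by position:
  Position 0: 'd' vs 'a' => DIFFER
  Position 1: 'd' vs 'e' => DIFFER
  Position 2: 'a' vs 'c' => DIFFER
  Position 3: 'b' vs 'd' => DIFFER
  Position 4: 'a' vs 'b' => DIFFER
  Position 5: 'a' vs 'a' => same
Positions that differ: 5

5


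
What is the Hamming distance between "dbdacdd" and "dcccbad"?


Comparing "dbdacdd" and "dcccbad" position by position:
  Position 0: 'd' vs 'd' => same
  Position 1: 'b' vs 'c' => differ
  Position 2: 'd' vs 'c' => differ
  Position 3: 'a' vs 'c' => differ
  Position 4: 'c' vs 'b' => differ
  Position 5: 'd' vs 'a' => differ
  Position 6: 'd' vs 'd' => same
Total differences (Hamming distance): 5

5


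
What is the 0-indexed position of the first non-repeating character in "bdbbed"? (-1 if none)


Input: bdbbed
Character frequencies:
  'b': 3
  'd': 2
  'e': 1
Scanning left to right for freq == 1:
  Position 0 ('b'): freq=3, skip
  Position 1 ('d'): freq=2, skip
  Position 2 ('b'): freq=3, skip
  Position 3 ('b'): freq=3, skip
  Position 4 ('e'): unique! => answer = 4

4


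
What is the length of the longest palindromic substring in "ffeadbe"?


Input: "ffeadbe"
Checking substrings for palindromes:
  [0:2] "ff" (len 2) => palindrome
Longest palindromic substring: "ff" with length 2

2


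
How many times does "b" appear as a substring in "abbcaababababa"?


Searching for "b" in "abbcaababababa"
Scanning each position:
  Position 0: "a" => no
  Position 1: "b" => MATCH
  Position 2: "b" => MATCH
  Position 3: "c" => no
  Position 4: "a" => no
  Position 5: "a" => no
  Position 6: "b" => MATCH
  Position 7: "a" => no
  Position 8: "b" => MATCH
  Position 9: "a" => no
  Position 10: "b" => MATCH
  Position 11: "a" => no
  Position 12: "b" => MATCH
  Position 13: "a" => no
Total occurrences: 6

6


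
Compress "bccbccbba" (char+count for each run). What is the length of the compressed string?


Input: bccbccbba
Runs:
  'b' x 1 => "b1"
  'c' x 2 => "c2"
  'b' x 1 => "b1"
  'c' x 2 => "c2"
  'b' x 2 => "b2"
  'a' x 1 => "a1"
Compressed: "b1c2b1c2b2a1"
Compressed length: 12

12


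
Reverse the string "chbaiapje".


Input: chbaiapje
Reading characters right to left:
  Position 8: 'e'
  Position 7: 'j'
  Position 6: 'p'
  Position 5: 'a'
  Position 4: 'i'
  Position 3: 'a'
  Position 2: 'b'
  Position 1: 'h'
  Position 0: 'c'
Reversed: ejpaiabhc

ejpaiabhc


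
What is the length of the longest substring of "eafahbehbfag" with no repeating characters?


Input: "eafahbehbfag"
Sliding window (track last position of each char):
  Position 0 ('e'): window [0,0] length 1 -- new best
  Position 1 ('a'): window [0,1] length 2 -- new best
  Position 2 ('f'): window [0,2] length 3 -- new best
  Position 3 ('a'): repeat (last at 1), move window start to 2
  Position 3 ('a'): window [2,3] length 2
  Position 4 ('h'): window [2,4] length 3
  Position 5 ('b'): window [2,5] length 4 -- new best
  Position 6 ('e'): window [2,6] length 5 -- new best
  Position 7 ('h'): repeat (last at 4), move window start to 5
  Position 7 ('h'): window [5,7] length 3
  Position 8 ('b'): repeat (last at 5), move window start to 6
  Position 8 ('b'): window [6,8] length 3
  Position 9 ('f'): window [6,9] length 4
  Position 10 ('a'): window [6,10] length 5
  Position 11 ('g'): window [6,11] length 6 -- new best
Longest substring with no repeats: "ehbfag" with length 6

6


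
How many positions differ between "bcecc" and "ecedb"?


Comparing "bcecc" and "ecedb" position by position:
  Position 0: 'b' vs 'e' => DIFFER
  Position 1: 'c' vs 'c' => same
  Position 2: 'e' vs 'e' => same
  Position 3: 'c' vs 'd' => DIFFER
  Position 4: 'c' vs 'b' => DIFFER
Positions that differ: 3

3


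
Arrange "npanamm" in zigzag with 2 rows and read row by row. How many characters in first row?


Zigzag "npanamm" into 2 rows:
Placing characters:
  'n' => row 0
  'p' => row 1
  'a' => row 0
  'n' => row 1
  'a' => row 0
  'm' => row 1
  'm' => row 0
Rows:
  Row 0: "naam"
  Row 1: "pnm"
First row length: 4

4


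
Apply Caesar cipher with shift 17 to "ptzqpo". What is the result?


Caesar cipher: shift "ptzqpo" by 17
  'p' (pos 15) + 17 = pos 6 = 'g'
  't' (pos 19) + 17 = pos 10 = 'k'
  'z' (pos 25) + 17 = pos 16 = 'q'
  'q' (pos 16) + 17 = pos 7 = 'h'
  'p' (pos 15) + 17 = pos 6 = 'g'
  'o' (pos 14) + 17 = pos 5 = 'f'
Result: gkqhgf

gkqhgf


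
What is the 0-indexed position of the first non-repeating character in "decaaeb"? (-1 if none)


Input: decaaeb
Character frequencies:
  'a': 2
  'b': 1
  'c': 1
  'd': 1
  'e': 2
Scanning left to right for freq == 1:
  Position 0 ('d'): unique! => answer = 0

0


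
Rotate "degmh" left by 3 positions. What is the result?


Input: "degmh", rotate left by 3
First 3 characters: "deg"
Remaining characters: "mh"
Concatenate remaining + first: "mh" + "deg" = "mhdeg"

mhdeg


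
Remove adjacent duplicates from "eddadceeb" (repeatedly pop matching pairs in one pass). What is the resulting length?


Input: eddadceeb
Stack-based adjacent duplicate removal:
  Read 'e': push. Stack: e
  Read 'd': push. Stack: ed
  Read 'd': matches stack top 'd' => pop. Stack: e
  Read 'a': push. Stack: ea
  Read 'd': push. Stack: ead
  Read 'c': push. Stack: eadc
  Read 'e': push. Stack: eadce
  Read 'e': matches stack top 'e' => pop. Stack: eadc
  Read 'b': push. Stack: eadcb
Final stack: "eadcb" (length 5)

5


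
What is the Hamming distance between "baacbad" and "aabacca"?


Comparing "baacbad" and "aabacca" position by position:
  Position 0: 'b' vs 'a' => differ
  Position 1: 'a' vs 'a' => same
  Position 2: 'a' vs 'b' => differ
  Position 3: 'c' vs 'a' => differ
  Position 4: 'b' vs 'c' => differ
  Position 5: 'a' vs 'c' => differ
  Position 6: 'd' vs 'a' => differ
Total differences (Hamming distance): 6

6


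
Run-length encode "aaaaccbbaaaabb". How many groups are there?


Input: aaaaccbbaaaabb
Scanning for consecutive runs:
  Group 1: 'a' x 4 (positions 0-3)
  Group 2: 'c' x 2 (positions 4-5)
  Group 3: 'b' x 2 (positions 6-7)
  Group 4: 'a' x 4 (positions 8-11)
  Group 5: 'b' x 2 (positions 12-13)
Total groups: 5

5


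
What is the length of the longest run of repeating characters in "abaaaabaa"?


Input: "abaaaabaa"
Scanning for longest run:
  Position 1 ('b'): new char, reset run to 1
  Position 2 ('a'): new char, reset run to 1
  Position 3 ('a'): continues run of 'a', length=2
  Position 4 ('a'): continues run of 'a', length=3
  Position 5 ('a'): continues run of 'a', length=4
  Position 6 ('b'): new char, reset run to 1
  Position 7 ('a'): new char, reset run to 1
  Position 8 ('a'): continues run of 'a', length=2
Longest run: 'a' with length 4

4


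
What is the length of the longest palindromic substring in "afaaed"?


Input: "afaaed"
Checking substrings for palindromes:
  [0:3] "afa" (len 3) => palindrome
  [2:4] "aa" (len 2) => palindrome
Longest palindromic substring: "afa" with length 3

3


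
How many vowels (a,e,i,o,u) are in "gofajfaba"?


Input: gofajfaba
Checking each character:
  'g' at position 0: consonant
  'o' at position 1: vowel (running total: 1)
  'f' at position 2: consonant
  'a' at position 3: vowel (running total: 2)
  'j' at position 4: consonant
  'f' at position 5: consonant
  'a' at position 6: vowel (running total: 3)
  'b' at position 7: consonant
  'a' at position 8: vowel (running total: 4)
Total vowels: 4

4


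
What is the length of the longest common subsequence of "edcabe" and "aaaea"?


LCS of "edcabe" and "aaaea"
DP table:
           a    a    a    e    a
      0    0    0    0    0    0
  e   0    0    0    0    1    1
  d   0    0    0    0    1    1
  c   0    0    0    0    1    1
  a   0    1    1    1    1    2
  b   0    1    1    1    1    2
  e   0    1    1    1    2    2
LCS length = dp[6][5] = 2

2


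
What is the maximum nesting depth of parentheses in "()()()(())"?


Input: "()()()(())"
Tracking depth:
  Position 0 '(': depth becomes 1
  Position 1 ')': depth becomes 0
  Position 2 '(': depth becomes 1
  Position 3 ')': depth becomes 0
  Position 4 '(': depth becomes 1
  Position 5 ')': depth becomes 0
  Position 6 '(': depth becomes 1
  Position 7 '(': depth becomes 2
  Position 8 ')': depth becomes 1
  Position 9 ')': depth becomes 0
Maximum depth reached: 2

2


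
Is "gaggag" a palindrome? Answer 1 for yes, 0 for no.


Input: gaggag
Reversed: gaggag
  Compare pos 0 ('g') with pos 5 ('g'): match
  Compare pos 1 ('a') with pos 4 ('a'): match
  Compare pos 2 ('g') with pos 3 ('g'): match
Result: palindrome

1


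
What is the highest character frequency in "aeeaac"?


Input: aeeaac
Character counts:
  'a': 3
  'c': 1
  'e': 2
Maximum frequency: 3

3
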